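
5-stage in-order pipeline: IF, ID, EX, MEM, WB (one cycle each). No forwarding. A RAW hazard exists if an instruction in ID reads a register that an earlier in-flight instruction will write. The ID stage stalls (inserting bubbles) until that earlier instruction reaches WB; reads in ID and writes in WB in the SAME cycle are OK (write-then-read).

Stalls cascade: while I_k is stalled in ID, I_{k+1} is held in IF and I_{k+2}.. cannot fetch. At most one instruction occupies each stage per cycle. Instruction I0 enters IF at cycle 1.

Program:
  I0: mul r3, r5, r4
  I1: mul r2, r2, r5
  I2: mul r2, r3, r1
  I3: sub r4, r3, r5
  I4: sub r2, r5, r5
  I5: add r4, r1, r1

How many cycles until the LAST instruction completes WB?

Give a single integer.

I0 mul r3 <- r5,r4: IF@1 ID@2 stall=0 (-) EX@3 MEM@4 WB@5
I1 mul r2 <- r2,r5: IF@2 ID@3 stall=0 (-) EX@4 MEM@5 WB@6
I2 mul r2 <- r3,r1: IF@3 ID@4 stall=1 (RAW on I0.r3 (WB@5)) EX@6 MEM@7 WB@8
I3 sub r4 <- r3,r5: IF@4 ID@6 stall=0 (-) EX@7 MEM@8 WB@9
I4 sub r2 <- r5,r5: IF@6 ID@7 stall=0 (-) EX@8 MEM@9 WB@10
I5 add r4 <- r1,r1: IF@7 ID@8 stall=0 (-) EX@9 MEM@10 WB@11

Answer: 11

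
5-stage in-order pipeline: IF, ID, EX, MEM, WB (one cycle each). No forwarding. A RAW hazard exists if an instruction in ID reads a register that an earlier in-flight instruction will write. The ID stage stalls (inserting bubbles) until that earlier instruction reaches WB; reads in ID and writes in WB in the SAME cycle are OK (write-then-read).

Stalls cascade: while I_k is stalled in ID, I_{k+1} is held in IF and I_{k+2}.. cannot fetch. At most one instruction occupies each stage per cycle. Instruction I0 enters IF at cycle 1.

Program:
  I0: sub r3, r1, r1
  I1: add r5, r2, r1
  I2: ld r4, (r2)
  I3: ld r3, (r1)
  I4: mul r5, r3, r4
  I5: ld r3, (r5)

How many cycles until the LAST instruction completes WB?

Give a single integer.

I0 sub r3 <- r1,r1: IF@1 ID@2 stall=0 (-) EX@3 MEM@4 WB@5
I1 add r5 <- r2,r1: IF@2 ID@3 stall=0 (-) EX@4 MEM@5 WB@6
I2 ld r4 <- r2: IF@3 ID@4 stall=0 (-) EX@5 MEM@6 WB@7
I3 ld r3 <- r1: IF@4 ID@5 stall=0 (-) EX@6 MEM@7 WB@8
I4 mul r5 <- r3,r4: IF@5 ID@6 stall=2 (RAW on I3.r3 (WB@8)) EX@9 MEM@10 WB@11
I5 ld r3 <- r5: IF@6 ID@9 stall=2 (RAW on I4.r5 (WB@11)) EX@12 MEM@13 WB@14

Answer: 14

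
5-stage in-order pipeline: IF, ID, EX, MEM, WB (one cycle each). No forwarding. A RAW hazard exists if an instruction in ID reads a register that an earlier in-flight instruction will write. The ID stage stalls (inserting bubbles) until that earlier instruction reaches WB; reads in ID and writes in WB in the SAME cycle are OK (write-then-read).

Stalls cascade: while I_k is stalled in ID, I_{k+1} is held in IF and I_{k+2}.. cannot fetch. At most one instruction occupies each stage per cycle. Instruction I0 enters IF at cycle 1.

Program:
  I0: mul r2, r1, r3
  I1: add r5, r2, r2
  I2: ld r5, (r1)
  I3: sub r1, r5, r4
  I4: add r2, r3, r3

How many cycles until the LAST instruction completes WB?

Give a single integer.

Answer: 13

Derivation:
I0 mul r2 <- r1,r3: IF@1 ID@2 stall=0 (-) EX@3 MEM@4 WB@5
I1 add r5 <- r2,r2: IF@2 ID@3 stall=2 (RAW on I0.r2 (WB@5)) EX@6 MEM@7 WB@8
I2 ld r5 <- r1: IF@3 ID@6 stall=0 (-) EX@7 MEM@8 WB@9
I3 sub r1 <- r5,r4: IF@6 ID@7 stall=2 (RAW on I2.r5 (WB@9)) EX@10 MEM@11 WB@12
I4 add r2 <- r3,r3: IF@7 ID@10 stall=0 (-) EX@11 MEM@12 WB@13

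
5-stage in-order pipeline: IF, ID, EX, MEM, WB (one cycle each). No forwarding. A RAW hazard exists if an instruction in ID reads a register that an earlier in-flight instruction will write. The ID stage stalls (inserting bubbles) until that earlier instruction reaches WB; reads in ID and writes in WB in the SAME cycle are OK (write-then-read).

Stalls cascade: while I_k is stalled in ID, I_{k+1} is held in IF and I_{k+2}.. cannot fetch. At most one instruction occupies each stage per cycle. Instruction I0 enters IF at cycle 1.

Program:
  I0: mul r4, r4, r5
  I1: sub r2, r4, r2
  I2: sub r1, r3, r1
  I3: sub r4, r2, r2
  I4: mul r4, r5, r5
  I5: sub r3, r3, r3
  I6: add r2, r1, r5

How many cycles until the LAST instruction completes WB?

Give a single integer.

I0 mul r4 <- r4,r5: IF@1 ID@2 stall=0 (-) EX@3 MEM@4 WB@5
I1 sub r2 <- r4,r2: IF@2 ID@3 stall=2 (RAW on I0.r4 (WB@5)) EX@6 MEM@7 WB@8
I2 sub r1 <- r3,r1: IF@3 ID@6 stall=0 (-) EX@7 MEM@8 WB@9
I3 sub r4 <- r2,r2: IF@6 ID@7 stall=1 (RAW on I1.r2 (WB@8)) EX@9 MEM@10 WB@11
I4 mul r4 <- r5,r5: IF@7 ID@9 stall=0 (-) EX@10 MEM@11 WB@12
I5 sub r3 <- r3,r3: IF@9 ID@10 stall=0 (-) EX@11 MEM@12 WB@13
I6 add r2 <- r1,r5: IF@10 ID@11 stall=0 (-) EX@12 MEM@13 WB@14

Answer: 14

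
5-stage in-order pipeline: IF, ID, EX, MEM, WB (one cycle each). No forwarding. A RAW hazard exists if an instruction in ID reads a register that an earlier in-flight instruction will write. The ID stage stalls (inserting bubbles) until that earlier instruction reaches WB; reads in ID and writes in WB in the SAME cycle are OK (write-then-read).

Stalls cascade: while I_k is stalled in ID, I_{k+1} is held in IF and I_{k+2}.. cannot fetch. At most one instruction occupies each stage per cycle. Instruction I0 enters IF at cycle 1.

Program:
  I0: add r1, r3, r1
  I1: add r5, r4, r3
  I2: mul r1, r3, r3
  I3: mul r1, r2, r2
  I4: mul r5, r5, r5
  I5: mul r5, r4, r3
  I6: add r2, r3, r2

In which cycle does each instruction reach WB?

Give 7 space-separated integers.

Answer: 5 6 7 8 9 10 11

Derivation:
I0 add r1 <- r3,r1: IF@1 ID@2 stall=0 (-) EX@3 MEM@4 WB@5
I1 add r5 <- r4,r3: IF@2 ID@3 stall=0 (-) EX@4 MEM@5 WB@6
I2 mul r1 <- r3,r3: IF@3 ID@4 stall=0 (-) EX@5 MEM@6 WB@7
I3 mul r1 <- r2,r2: IF@4 ID@5 stall=0 (-) EX@6 MEM@7 WB@8
I4 mul r5 <- r5,r5: IF@5 ID@6 stall=0 (-) EX@7 MEM@8 WB@9
I5 mul r5 <- r4,r3: IF@6 ID@7 stall=0 (-) EX@8 MEM@9 WB@10
I6 add r2 <- r3,r2: IF@7 ID@8 stall=0 (-) EX@9 MEM@10 WB@11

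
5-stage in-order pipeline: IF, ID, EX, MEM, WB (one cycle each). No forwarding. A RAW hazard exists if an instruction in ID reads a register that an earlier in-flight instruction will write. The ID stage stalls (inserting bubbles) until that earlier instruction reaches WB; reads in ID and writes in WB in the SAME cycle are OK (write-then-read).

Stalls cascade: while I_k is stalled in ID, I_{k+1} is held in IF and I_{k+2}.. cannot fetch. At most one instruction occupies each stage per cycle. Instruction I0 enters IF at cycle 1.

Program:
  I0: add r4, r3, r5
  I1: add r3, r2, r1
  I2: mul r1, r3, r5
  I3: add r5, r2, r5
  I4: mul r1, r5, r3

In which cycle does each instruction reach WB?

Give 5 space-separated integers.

I0 add r4 <- r3,r5: IF@1 ID@2 stall=0 (-) EX@3 MEM@4 WB@5
I1 add r3 <- r2,r1: IF@2 ID@3 stall=0 (-) EX@4 MEM@5 WB@6
I2 mul r1 <- r3,r5: IF@3 ID@4 stall=2 (RAW on I1.r3 (WB@6)) EX@7 MEM@8 WB@9
I3 add r5 <- r2,r5: IF@4 ID@7 stall=0 (-) EX@8 MEM@9 WB@10
I4 mul r1 <- r5,r3: IF@7 ID@8 stall=2 (RAW on I3.r5 (WB@10)) EX@11 MEM@12 WB@13

Answer: 5 6 9 10 13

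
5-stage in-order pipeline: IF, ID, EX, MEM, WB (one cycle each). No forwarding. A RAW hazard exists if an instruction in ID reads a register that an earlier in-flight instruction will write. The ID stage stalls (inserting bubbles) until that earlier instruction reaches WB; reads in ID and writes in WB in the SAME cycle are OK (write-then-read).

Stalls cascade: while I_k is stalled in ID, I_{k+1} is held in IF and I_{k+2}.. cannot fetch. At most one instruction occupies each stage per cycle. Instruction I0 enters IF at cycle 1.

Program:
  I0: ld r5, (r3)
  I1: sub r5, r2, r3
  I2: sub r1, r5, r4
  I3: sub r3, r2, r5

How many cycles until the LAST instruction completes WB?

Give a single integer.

Answer: 10

Derivation:
I0 ld r5 <- r3: IF@1 ID@2 stall=0 (-) EX@3 MEM@4 WB@5
I1 sub r5 <- r2,r3: IF@2 ID@3 stall=0 (-) EX@4 MEM@5 WB@6
I2 sub r1 <- r5,r4: IF@3 ID@4 stall=2 (RAW on I1.r5 (WB@6)) EX@7 MEM@8 WB@9
I3 sub r3 <- r2,r5: IF@4 ID@7 stall=0 (-) EX@8 MEM@9 WB@10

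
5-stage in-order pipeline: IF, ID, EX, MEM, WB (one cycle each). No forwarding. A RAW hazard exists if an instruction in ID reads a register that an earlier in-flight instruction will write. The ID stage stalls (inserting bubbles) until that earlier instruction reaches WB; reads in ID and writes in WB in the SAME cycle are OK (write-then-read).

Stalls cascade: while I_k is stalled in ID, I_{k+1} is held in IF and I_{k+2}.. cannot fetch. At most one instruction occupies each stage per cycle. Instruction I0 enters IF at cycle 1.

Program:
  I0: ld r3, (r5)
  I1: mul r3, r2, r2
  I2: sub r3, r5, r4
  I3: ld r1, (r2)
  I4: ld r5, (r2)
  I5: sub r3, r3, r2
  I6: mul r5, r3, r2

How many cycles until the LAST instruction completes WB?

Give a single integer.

I0 ld r3 <- r5: IF@1 ID@2 stall=0 (-) EX@3 MEM@4 WB@5
I1 mul r3 <- r2,r2: IF@2 ID@3 stall=0 (-) EX@4 MEM@5 WB@6
I2 sub r3 <- r5,r4: IF@3 ID@4 stall=0 (-) EX@5 MEM@6 WB@7
I3 ld r1 <- r2: IF@4 ID@5 stall=0 (-) EX@6 MEM@7 WB@8
I4 ld r5 <- r2: IF@5 ID@6 stall=0 (-) EX@7 MEM@8 WB@9
I5 sub r3 <- r3,r2: IF@6 ID@7 stall=0 (-) EX@8 MEM@9 WB@10
I6 mul r5 <- r3,r2: IF@7 ID@8 stall=2 (RAW on I5.r3 (WB@10)) EX@11 MEM@12 WB@13

Answer: 13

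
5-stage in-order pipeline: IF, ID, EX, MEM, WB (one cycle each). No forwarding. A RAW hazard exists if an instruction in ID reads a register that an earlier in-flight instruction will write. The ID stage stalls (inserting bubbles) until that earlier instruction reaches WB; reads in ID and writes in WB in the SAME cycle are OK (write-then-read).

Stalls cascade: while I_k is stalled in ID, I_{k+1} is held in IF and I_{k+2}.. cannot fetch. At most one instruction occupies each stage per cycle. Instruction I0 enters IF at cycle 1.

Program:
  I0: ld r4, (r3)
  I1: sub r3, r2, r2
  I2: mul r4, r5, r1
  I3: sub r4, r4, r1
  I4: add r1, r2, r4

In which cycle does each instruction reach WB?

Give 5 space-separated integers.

Answer: 5 6 7 10 13

Derivation:
I0 ld r4 <- r3: IF@1 ID@2 stall=0 (-) EX@3 MEM@4 WB@5
I1 sub r3 <- r2,r2: IF@2 ID@3 stall=0 (-) EX@4 MEM@5 WB@6
I2 mul r4 <- r5,r1: IF@3 ID@4 stall=0 (-) EX@5 MEM@6 WB@7
I3 sub r4 <- r4,r1: IF@4 ID@5 stall=2 (RAW on I2.r4 (WB@7)) EX@8 MEM@9 WB@10
I4 add r1 <- r2,r4: IF@5 ID@8 stall=2 (RAW on I3.r4 (WB@10)) EX@11 MEM@12 WB@13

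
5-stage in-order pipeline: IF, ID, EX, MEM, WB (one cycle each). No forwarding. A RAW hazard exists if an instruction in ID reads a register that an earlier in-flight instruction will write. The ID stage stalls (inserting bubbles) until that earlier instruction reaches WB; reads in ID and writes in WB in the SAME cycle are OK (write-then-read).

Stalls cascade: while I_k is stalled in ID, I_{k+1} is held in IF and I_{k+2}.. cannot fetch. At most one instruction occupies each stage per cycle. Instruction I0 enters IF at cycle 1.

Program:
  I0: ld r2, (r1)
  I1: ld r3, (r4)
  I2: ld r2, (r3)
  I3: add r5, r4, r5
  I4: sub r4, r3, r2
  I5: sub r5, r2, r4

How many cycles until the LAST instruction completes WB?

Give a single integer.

I0 ld r2 <- r1: IF@1 ID@2 stall=0 (-) EX@3 MEM@4 WB@5
I1 ld r3 <- r4: IF@2 ID@3 stall=0 (-) EX@4 MEM@5 WB@6
I2 ld r2 <- r3: IF@3 ID@4 stall=2 (RAW on I1.r3 (WB@6)) EX@7 MEM@8 WB@9
I3 add r5 <- r4,r5: IF@4 ID@7 stall=0 (-) EX@8 MEM@9 WB@10
I4 sub r4 <- r3,r2: IF@7 ID@8 stall=1 (RAW on I2.r2 (WB@9)) EX@10 MEM@11 WB@12
I5 sub r5 <- r2,r4: IF@8 ID@10 stall=2 (RAW on I4.r4 (WB@12)) EX@13 MEM@14 WB@15

Answer: 15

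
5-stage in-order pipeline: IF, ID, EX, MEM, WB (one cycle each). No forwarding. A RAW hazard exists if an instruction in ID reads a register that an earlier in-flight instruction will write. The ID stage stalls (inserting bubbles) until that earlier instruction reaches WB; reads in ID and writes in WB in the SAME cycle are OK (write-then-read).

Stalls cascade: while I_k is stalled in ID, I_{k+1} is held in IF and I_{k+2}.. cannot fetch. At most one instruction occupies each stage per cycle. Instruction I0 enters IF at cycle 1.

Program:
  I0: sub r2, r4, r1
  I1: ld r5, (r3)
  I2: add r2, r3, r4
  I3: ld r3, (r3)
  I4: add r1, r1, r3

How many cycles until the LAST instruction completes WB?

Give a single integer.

Answer: 11

Derivation:
I0 sub r2 <- r4,r1: IF@1 ID@2 stall=0 (-) EX@3 MEM@4 WB@5
I1 ld r5 <- r3: IF@2 ID@3 stall=0 (-) EX@4 MEM@5 WB@6
I2 add r2 <- r3,r4: IF@3 ID@4 stall=0 (-) EX@5 MEM@6 WB@7
I3 ld r3 <- r3: IF@4 ID@5 stall=0 (-) EX@6 MEM@7 WB@8
I4 add r1 <- r1,r3: IF@5 ID@6 stall=2 (RAW on I3.r3 (WB@8)) EX@9 MEM@10 WB@11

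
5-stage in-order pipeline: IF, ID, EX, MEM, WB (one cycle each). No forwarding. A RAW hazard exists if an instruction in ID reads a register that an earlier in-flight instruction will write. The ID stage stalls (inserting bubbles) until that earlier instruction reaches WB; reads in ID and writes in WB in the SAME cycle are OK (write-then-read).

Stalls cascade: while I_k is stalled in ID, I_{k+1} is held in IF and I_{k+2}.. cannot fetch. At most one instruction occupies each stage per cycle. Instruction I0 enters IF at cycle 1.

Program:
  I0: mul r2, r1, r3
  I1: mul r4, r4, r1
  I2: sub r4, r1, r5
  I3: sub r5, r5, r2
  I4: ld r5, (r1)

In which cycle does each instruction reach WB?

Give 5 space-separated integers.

I0 mul r2 <- r1,r3: IF@1 ID@2 stall=0 (-) EX@3 MEM@4 WB@5
I1 mul r4 <- r4,r1: IF@2 ID@3 stall=0 (-) EX@4 MEM@5 WB@6
I2 sub r4 <- r1,r5: IF@3 ID@4 stall=0 (-) EX@5 MEM@6 WB@7
I3 sub r5 <- r5,r2: IF@4 ID@5 stall=0 (-) EX@6 MEM@7 WB@8
I4 ld r5 <- r1: IF@5 ID@6 stall=0 (-) EX@7 MEM@8 WB@9

Answer: 5 6 7 8 9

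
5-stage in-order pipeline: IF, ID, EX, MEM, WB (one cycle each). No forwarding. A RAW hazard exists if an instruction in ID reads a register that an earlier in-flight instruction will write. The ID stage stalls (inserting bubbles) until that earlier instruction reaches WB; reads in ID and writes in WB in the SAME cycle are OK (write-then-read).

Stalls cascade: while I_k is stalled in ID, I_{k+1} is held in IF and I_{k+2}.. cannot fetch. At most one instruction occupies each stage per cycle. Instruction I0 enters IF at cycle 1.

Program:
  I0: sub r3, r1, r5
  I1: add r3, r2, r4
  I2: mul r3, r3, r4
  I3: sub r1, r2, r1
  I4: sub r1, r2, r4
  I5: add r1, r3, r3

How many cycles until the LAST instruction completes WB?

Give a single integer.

I0 sub r3 <- r1,r5: IF@1 ID@2 stall=0 (-) EX@3 MEM@4 WB@5
I1 add r3 <- r2,r4: IF@2 ID@3 stall=0 (-) EX@4 MEM@5 WB@6
I2 mul r3 <- r3,r4: IF@3 ID@4 stall=2 (RAW on I1.r3 (WB@6)) EX@7 MEM@8 WB@9
I3 sub r1 <- r2,r1: IF@4 ID@7 stall=0 (-) EX@8 MEM@9 WB@10
I4 sub r1 <- r2,r4: IF@7 ID@8 stall=0 (-) EX@9 MEM@10 WB@11
I5 add r1 <- r3,r3: IF@8 ID@9 stall=0 (-) EX@10 MEM@11 WB@12

Answer: 12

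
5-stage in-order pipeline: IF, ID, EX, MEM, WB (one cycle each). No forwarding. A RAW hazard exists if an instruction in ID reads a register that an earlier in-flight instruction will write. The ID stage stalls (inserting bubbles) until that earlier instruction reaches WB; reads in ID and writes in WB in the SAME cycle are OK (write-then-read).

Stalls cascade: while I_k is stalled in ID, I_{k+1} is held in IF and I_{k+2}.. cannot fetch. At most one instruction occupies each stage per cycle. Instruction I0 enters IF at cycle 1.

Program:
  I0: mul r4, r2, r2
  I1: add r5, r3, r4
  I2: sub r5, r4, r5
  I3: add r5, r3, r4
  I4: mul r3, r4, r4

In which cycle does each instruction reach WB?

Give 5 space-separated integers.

I0 mul r4 <- r2,r2: IF@1 ID@2 stall=0 (-) EX@3 MEM@4 WB@5
I1 add r5 <- r3,r4: IF@2 ID@3 stall=2 (RAW on I0.r4 (WB@5)) EX@6 MEM@7 WB@8
I2 sub r5 <- r4,r5: IF@3 ID@6 stall=2 (RAW on I1.r5 (WB@8)) EX@9 MEM@10 WB@11
I3 add r5 <- r3,r4: IF@6 ID@9 stall=0 (-) EX@10 MEM@11 WB@12
I4 mul r3 <- r4,r4: IF@9 ID@10 stall=0 (-) EX@11 MEM@12 WB@13

Answer: 5 8 11 12 13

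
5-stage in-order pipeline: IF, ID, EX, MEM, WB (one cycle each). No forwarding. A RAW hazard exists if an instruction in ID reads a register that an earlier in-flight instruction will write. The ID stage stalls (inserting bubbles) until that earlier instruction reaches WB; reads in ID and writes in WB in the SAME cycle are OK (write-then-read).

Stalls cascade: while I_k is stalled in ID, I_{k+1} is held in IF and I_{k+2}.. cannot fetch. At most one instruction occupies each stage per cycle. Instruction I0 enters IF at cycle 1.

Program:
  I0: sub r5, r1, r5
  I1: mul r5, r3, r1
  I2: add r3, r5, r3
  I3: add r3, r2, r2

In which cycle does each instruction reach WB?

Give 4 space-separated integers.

I0 sub r5 <- r1,r5: IF@1 ID@2 stall=0 (-) EX@3 MEM@4 WB@5
I1 mul r5 <- r3,r1: IF@2 ID@3 stall=0 (-) EX@4 MEM@5 WB@6
I2 add r3 <- r5,r3: IF@3 ID@4 stall=2 (RAW on I1.r5 (WB@6)) EX@7 MEM@8 WB@9
I3 add r3 <- r2,r2: IF@4 ID@7 stall=0 (-) EX@8 MEM@9 WB@10

Answer: 5 6 9 10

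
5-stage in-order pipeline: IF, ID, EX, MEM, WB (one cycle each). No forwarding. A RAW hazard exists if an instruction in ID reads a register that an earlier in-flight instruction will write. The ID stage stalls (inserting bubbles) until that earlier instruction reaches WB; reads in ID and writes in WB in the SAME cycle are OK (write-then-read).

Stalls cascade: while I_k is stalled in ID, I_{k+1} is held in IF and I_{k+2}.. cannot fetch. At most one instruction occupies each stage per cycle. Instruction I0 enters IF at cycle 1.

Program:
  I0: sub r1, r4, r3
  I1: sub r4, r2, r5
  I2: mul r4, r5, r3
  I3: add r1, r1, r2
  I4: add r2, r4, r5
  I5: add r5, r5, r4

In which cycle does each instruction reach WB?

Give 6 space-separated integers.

Answer: 5 6 7 8 10 11

Derivation:
I0 sub r1 <- r4,r3: IF@1 ID@2 stall=0 (-) EX@3 MEM@4 WB@5
I1 sub r4 <- r2,r5: IF@2 ID@3 stall=0 (-) EX@4 MEM@5 WB@6
I2 mul r4 <- r5,r3: IF@3 ID@4 stall=0 (-) EX@5 MEM@6 WB@7
I3 add r1 <- r1,r2: IF@4 ID@5 stall=0 (-) EX@6 MEM@7 WB@8
I4 add r2 <- r4,r5: IF@5 ID@6 stall=1 (RAW on I2.r4 (WB@7)) EX@8 MEM@9 WB@10
I5 add r5 <- r5,r4: IF@6 ID@8 stall=0 (-) EX@9 MEM@10 WB@11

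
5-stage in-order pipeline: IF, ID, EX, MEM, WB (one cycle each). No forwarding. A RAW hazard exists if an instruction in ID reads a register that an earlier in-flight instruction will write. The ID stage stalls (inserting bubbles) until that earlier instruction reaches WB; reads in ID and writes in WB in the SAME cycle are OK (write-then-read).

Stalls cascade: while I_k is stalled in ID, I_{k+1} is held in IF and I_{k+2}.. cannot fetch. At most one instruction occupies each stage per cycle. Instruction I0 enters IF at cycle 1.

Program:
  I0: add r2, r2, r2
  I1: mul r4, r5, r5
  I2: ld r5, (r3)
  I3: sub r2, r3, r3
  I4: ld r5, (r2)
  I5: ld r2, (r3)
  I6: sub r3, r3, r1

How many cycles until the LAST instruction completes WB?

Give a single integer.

Answer: 13

Derivation:
I0 add r2 <- r2,r2: IF@1 ID@2 stall=0 (-) EX@3 MEM@4 WB@5
I1 mul r4 <- r5,r5: IF@2 ID@3 stall=0 (-) EX@4 MEM@5 WB@6
I2 ld r5 <- r3: IF@3 ID@4 stall=0 (-) EX@5 MEM@6 WB@7
I3 sub r2 <- r3,r3: IF@4 ID@5 stall=0 (-) EX@6 MEM@7 WB@8
I4 ld r5 <- r2: IF@5 ID@6 stall=2 (RAW on I3.r2 (WB@8)) EX@9 MEM@10 WB@11
I5 ld r2 <- r3: IF@6 ID@9 stall=0 (-) EX@10 MEM@11 WB@12
I6 sub r3 <- r3,r1: IF@9 ID@10 stall=0 (-) EX@11 MEM@12 WB@13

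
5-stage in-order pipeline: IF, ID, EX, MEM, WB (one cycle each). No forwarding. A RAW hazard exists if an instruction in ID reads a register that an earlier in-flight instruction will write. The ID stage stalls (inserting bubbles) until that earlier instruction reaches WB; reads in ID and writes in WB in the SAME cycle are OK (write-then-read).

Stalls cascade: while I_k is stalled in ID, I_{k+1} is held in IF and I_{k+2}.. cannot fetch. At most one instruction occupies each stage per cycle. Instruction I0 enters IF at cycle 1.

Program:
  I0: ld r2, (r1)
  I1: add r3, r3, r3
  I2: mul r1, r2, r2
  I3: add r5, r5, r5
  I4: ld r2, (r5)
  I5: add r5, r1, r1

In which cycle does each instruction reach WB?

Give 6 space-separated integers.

Answer: 5 6 8 9 12 13

Derivation:
I0 ld r2 <- r1: IF@1 ID@2 stall=0 (-) EX@3 MEM@4 WB@5
I1 add r3 <- r3,r3: IF@2 ID@3 stall=0 (-) EX@4 MEM@5 WB@6
I2 mul r1 <- r2,r2: IF@3 ID@4 stall=1 (RAW on I0.r2 (WB@5)) EX@6 MEM@7 WB@8
I3 add r5 <- r5,r5: IF@4 ID@6 stall=0 (-) EX@7 MEM@8 WB@9
I4 ld r2 <- r5: IF@6 ID@7 stall=2 (RAW on I3.r5 (WB@9)) EX@10 MEM@11 WB@12
I5 add r5 <- r1,r1: IF@7 ID@10 stall=0 (-) EX@11 MEM@12 WB@13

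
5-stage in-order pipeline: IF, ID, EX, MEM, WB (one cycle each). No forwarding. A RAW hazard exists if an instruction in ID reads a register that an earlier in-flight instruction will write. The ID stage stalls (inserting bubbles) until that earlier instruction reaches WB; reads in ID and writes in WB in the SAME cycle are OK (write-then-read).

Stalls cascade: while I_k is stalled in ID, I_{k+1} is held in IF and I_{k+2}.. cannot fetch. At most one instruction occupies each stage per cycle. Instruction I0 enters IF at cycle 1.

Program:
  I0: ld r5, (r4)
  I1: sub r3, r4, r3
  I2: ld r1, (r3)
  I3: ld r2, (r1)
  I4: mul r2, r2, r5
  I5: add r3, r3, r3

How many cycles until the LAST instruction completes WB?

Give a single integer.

Answer: 16

Derivation:
I0 ld r5 <- r4: IF@1 ID@2 stall=0 (-) EX@3 MEM@4 WB@5
I1 sub r3 <- r4,r3: IF@2 ID@3 stall=0 (-) EX@4 MEM@5 WB@6
I2 ld r1 <- r3: IF@3 ID@4 stall=2 (RAW on I1.r3 (WB@6)) EX@7 MEM@8 WB@9
I3 ld r2 <- r1: IF@4 ID@7 stall=2 (RAW on I2.r1 (WB@9)) EX@10 MEM@11 WB@12
I4 mul r2 <- r2,r5: IF@7 ID@10 stall=2 (RAW on I3.r2 (WB@12)) EX@13 MEM@14 WB@15
I5 add r3 <- r3,r3: IF@10 ID@13 stall=0 (-) EX@14 MEM@15 WB@16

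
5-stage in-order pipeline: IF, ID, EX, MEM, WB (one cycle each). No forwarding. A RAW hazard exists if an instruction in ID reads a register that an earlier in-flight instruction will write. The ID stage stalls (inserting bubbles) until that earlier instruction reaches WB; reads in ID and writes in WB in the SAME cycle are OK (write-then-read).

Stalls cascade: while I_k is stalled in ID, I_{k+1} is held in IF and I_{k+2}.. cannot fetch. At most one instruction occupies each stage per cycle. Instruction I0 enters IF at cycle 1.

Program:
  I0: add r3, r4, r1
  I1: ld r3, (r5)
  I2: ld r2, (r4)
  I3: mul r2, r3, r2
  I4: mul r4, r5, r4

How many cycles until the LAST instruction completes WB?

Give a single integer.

I0 add r3 <- r4,r1: IF@1 ID@2 stall=0 (-) EX@3 MEM@4 WB@5
I1 ld r3 <- r5: IF@2 ID@3 stall=0 (-) EX@4 MEM@5 WB@6
I2 ld r2 <- r4: IF@3 ID@4 stall=0 (-) EX@5 MEM@6 WB@7
I3 mul r2 <- r3,r2: IF@4 ID@5 stall=2 (RAW on I2.r2 (WB@7)) EX@8 MEM@9 WB@10
I4 mul r4 <- r5,r4: IF@5 ID@8 stall=0 (-) EX@9 MEM@10 WB@11

Answer: 11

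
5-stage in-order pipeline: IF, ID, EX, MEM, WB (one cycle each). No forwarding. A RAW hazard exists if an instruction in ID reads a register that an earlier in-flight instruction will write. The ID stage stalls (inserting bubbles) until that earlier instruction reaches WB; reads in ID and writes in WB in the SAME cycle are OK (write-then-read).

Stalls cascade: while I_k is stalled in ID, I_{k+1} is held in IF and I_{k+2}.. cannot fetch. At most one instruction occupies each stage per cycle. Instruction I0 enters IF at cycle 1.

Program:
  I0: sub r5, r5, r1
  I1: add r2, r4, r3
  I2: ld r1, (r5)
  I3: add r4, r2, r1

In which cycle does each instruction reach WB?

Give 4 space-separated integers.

I0 sub r5 <- r5,r1: IF@1 ID@2 stall=0 (-) EX@3 MEM@4 WB@5
I1 add r2 <- r4,r3: IF@2 ID@3 stall=0 (-) EX@4 MEM@5 WB@6
I2 ld r1 <- r5: IF@3 ID@4 stall=1 (RAW on I0.r5 (WB@5)) EX@6 MEM@7 WB@8
I3 add r4 <- r2,r1: IF@4 ID@6 stall=2 (RAW on I2.r1 (WB@8)) EX@9 MEM@10 WB@11

Answer: 5 6 8 11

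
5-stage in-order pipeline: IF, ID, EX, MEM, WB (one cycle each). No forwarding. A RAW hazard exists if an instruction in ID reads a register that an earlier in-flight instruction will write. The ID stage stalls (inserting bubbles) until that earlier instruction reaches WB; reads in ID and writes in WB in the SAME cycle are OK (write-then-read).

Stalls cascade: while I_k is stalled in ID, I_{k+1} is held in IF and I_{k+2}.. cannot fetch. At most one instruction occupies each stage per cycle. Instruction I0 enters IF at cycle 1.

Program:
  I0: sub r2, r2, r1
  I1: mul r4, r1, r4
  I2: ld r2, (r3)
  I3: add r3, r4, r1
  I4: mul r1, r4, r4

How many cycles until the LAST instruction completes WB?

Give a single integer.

I0 sub r2 <- r2,r1: IF@1 ID@2 stall=0 (-) EX@3 MEM@4 WB@5
I1 mul r4 <- r1,r4: IF@2 ID@3 stall=0 (-) EX@4 MEM@5 WB@6
I2 ld r2 <- r3: IF@3 ID@4 stall=0 (-) EX@5 MEM@6 WB@7
I3 add r3 <- r4,r1: IF@4 ID@5 stall=1 (RAW on I1.r4 (WB@6)) EX@7 MEM@8 WB@9
I4 mul r1 <- r4,r4: IF@5 ID@7 stall=0 (-) EX@8 MEM@9 WB@10

Answer: 10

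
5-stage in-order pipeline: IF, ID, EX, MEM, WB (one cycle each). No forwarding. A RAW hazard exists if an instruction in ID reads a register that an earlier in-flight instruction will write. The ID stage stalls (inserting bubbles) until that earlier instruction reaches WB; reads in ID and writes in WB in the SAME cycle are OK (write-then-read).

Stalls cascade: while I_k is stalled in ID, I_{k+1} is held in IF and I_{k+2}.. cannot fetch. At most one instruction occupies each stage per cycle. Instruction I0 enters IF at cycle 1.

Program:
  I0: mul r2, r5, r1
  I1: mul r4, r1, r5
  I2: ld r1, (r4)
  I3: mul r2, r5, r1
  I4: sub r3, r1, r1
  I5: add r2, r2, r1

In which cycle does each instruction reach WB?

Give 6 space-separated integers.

Answer: 5 6 9 12 13 15

Derivation:
I0 mul r2 <- r5,r1: IF@1 ID@2 stall=0 (-) EX@3 MEM@4 WB@5
I1 mul r4 <- r1,r5: IF@2 ID@3 stall=0 (-) EX@4 MEM@5 WB@6
I2 ld r1 <- r4: IF@3 ID@4 stall=2 (RAW on I1.r4 (WB@6)) EX@7 MEM@8 WB@9
I3 mul r2 <- r5,r1: IF@4 ID@7 stall=2 (RAW on I2.r1 (WB@9)) EX@10 MEM@11 WB@12
I4 sub r3 <- r1,r1: IF@7 ID@10 stall=0 (-) EX@11 MEM@12 WB@13
I5 add r2 <- r2,r1: IF@10 ID@11 stall=1 (RAW on I3.r2 (WB@12)) EX@13 MEM@14 WB@15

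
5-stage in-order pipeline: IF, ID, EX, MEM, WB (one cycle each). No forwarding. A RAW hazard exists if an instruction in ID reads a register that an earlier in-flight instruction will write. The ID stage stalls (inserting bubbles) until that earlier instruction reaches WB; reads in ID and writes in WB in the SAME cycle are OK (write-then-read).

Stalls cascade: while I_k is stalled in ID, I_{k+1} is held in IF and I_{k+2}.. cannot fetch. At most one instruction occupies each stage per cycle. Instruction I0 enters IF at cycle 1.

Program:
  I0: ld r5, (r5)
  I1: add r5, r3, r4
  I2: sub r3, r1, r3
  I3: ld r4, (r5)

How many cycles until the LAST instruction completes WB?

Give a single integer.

Answer: 9

Derivation:
I0 ld r5 <- r5: IF@1 ID@2 stall=0 (-) EX@3 MEM@4 WB@5
I1 add r5 <- r3,r4: IF@2 ID@3 stall=0 (-) EX@4 MEM@5 WB@6
I2 sub r3 <- r1,r3: IF@3 ID@4 stall=0 (-) EX@5 MEM@6 WB@7
I3 ld r4 <- r5: IF@4 ID@5 stall=1 (RAW on I1.r5 (WB@6)) EX@7 MEM@8 WB@9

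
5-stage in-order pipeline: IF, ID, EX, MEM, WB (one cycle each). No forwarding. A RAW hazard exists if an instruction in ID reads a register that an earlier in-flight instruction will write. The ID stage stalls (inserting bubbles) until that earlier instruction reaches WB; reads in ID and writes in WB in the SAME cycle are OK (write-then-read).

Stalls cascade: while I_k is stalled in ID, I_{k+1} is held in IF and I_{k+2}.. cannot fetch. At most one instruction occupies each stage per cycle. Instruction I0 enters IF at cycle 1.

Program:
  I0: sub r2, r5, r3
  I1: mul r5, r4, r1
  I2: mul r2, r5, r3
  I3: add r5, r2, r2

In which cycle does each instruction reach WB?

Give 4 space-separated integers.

I0 sub r2 <- r5,r3: IF@1 ID@2 stall=0 (-) EX@3 MEM@4 WB@5
I1 mul r5 <- r4,r1: IF@2 ID@3 stall=0 (-) EX@4 MEM@5 WB@6
I2 mul r2 <- r5,r3: IF@3 ID@4 stall=2 (RAW on I1.r5 (WB@6)) EX@7 MEM@8 WB@9
I3 add r5 <- r2,r2: IF@4 ID@7 stall=2 (RAW on I2.r2 (WB@9)) EX@10 MEM@11 WB@12

Answer: 5 6 9 12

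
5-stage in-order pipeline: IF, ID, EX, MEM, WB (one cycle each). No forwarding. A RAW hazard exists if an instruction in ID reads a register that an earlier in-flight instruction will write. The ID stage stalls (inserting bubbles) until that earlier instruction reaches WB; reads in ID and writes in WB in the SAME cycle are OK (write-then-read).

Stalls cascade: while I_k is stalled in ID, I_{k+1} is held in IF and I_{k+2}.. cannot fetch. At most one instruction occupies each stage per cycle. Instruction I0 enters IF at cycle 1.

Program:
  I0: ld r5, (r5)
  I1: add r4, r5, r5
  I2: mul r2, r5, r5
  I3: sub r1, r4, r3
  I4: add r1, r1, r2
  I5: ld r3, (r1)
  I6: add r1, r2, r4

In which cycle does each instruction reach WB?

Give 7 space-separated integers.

Answer: 5 8 9 11 14 17 18

Derivation:
I0 ld r5 <- r5: IF@1 ID@2 stall=0 (-) EX@3 MEM@4 WB@5
I1 add r4 <- r5,r5: IF@2 ID@3 stall=2 (RAW on I0.r5 (WB@5)) EX@6 MEM@7 WB@8
I2 mul r2 <- r5,r5: IF@3 ID@6 stall=0 (-) EX@7 MEM@8 WB@9
I3 sub r1 <- r4,r3: IF@6 ID@7 stall=1 (RAW on I1.r4 (WB@8)) EX@9 MEM@10 WB@11
I4 add r1 <- r1,r2: IF@7 ID@9 stall=2 (RAW on I3.r1 (WB@11)) EX@12 MEM@13 WB@14
I5 ld r3 <- r1: IF@9 ID@12 stall=2 (RAW on I4.r1 (WB@14)) EX@15 MEM@16 WB@17
I6 add r1 <- r2,r4: IF@12 ID@15 stall=0 (-) EX@16 MEM@17 WB@18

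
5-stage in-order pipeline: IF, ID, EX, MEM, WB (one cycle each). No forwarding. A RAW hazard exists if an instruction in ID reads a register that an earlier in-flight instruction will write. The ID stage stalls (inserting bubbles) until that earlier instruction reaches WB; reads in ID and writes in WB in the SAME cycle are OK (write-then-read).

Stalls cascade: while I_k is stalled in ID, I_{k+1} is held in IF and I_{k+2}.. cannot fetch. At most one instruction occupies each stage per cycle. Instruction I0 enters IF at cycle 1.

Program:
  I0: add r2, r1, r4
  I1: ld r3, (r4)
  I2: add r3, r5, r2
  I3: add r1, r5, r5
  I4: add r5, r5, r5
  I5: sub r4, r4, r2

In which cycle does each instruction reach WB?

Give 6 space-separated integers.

I0 add r2 <- r1,r4: IF@1 ID@2 stall=0 (-) EX@3 MEM@4 WB@5
I1 ld r3 <- r4: IF@2 ID@3 stall=0 (-) EX@4 MEM@5 WB@6
I2 add r3 <- r5,r2: IF@3 ID@4 stall=1 (RAW on I0.r2 (WB@5)) EX@6 MEM@7 WB@8
I3 add r1 <- r5,r5: IF@4 ID@6 stall=0 (-) EX@7 MEM@8 WB@9
I4 add r5 <- r5,r5: IF@6 ID@7 stall=0 (-) EX@8 MEM@9 WB@10
I5 sub r4 <- r4,r2: IF@7 ID@8 stall=0 (-) EX@9 MEM@10 WB@11

Answer: 5 6 8 9 10 11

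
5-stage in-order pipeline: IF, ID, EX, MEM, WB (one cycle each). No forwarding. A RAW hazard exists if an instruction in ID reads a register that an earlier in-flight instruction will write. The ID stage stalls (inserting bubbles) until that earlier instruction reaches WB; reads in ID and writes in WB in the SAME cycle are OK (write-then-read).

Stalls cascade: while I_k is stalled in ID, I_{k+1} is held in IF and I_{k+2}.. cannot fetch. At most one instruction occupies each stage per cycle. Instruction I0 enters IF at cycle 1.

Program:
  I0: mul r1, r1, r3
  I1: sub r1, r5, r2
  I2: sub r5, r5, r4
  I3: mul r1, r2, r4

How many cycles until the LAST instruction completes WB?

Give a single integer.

Answer: 8

Derivation:
I0 mul r1 <- r1,r3: IF@1 ID@2 stall=0 (-) EX@3 MEM@4 WB@5
I1 sub r1 <- r5,r2: IF@2 ID@3 stall=0 (-) EX@4 MEM@5 WB@6
I2 sub r5 <- r5,r4: IF@3 ID@4 stall=0 (-) EX@5 MEM@6 WB@7
I3 mul r1 <- r2,r4: IF@4 ID@5 stall=0 (-) EX@6 MEM@7 WB@8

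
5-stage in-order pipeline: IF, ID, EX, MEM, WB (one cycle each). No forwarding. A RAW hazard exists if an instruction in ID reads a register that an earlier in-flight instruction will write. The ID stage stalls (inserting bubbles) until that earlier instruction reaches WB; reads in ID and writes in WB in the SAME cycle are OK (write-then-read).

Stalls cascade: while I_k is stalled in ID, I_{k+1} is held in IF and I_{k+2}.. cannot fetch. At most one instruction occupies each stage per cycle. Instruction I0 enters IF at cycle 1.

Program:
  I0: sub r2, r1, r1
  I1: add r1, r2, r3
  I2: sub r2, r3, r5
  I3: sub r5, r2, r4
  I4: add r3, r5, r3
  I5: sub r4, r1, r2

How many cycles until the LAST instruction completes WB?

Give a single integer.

I0 sub r2 <- r1,r1: IF@1 ID@2 stall=0 (-) EX@3 MEM@4 WB@5
I1 add r1 <- r2,r3: IF@2 ID@3 stall=2 (RAW on I0.r2 (WB@5)) EX@6 MEM@7 WB@8
I2 sub r2 <- r3,r5: IF@3 ID@6 stall=0 (-) EX@7 MEM@8 WB@9
I3 sub r5 <- r2,r4: IF@6 ID@7 stall=2 (RAW on I2.r2 (WB@9)) EX@10 MEM@11 WB@12
I4 add r3 <- r5,r3: IF@7 ID@10 stall=2 (RAW on I3.r5 (WB@12)) EX@13 MEM@14 WB@15
I5 sub r4 <- r1,r2: IF@10 ID@13 stall=0 (-) EX@14 MEM@15 WB@16

Answer: 16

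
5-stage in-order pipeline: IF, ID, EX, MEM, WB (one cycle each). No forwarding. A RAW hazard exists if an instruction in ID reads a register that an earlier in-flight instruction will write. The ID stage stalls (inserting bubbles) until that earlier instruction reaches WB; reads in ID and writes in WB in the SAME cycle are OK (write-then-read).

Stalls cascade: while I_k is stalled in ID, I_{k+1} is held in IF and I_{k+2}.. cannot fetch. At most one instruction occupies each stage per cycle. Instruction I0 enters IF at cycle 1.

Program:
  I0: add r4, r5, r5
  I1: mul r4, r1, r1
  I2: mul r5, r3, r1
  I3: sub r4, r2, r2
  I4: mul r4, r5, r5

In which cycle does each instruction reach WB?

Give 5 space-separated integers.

Answer: 5 6 7 8 10

Derivation:
I0 add r4 <- r5,r5: IF@1 ID@2 stall=0 (-) EX@3 MEM@4 WB@5
I1 mul r4 <- r1,r1: IF@2 ID@3 stall=0 (-) EX@4 MEM@5 WB@6
I2 mul r5 <- r3,r1: IF@3 ID@4 stall=0 (-) EX@5 MEM@6 WB@7
I3 sub r4 <- r2,r2: IF@4 ID@5 stall=0 (-) EX@6 MEM@7 WB@8
I4 mul r4 <- r5,r5: IF@5 ID@6 stall=1 (RAW on I2.r5 (WB@7)) EX@8 MEM@9 WB@10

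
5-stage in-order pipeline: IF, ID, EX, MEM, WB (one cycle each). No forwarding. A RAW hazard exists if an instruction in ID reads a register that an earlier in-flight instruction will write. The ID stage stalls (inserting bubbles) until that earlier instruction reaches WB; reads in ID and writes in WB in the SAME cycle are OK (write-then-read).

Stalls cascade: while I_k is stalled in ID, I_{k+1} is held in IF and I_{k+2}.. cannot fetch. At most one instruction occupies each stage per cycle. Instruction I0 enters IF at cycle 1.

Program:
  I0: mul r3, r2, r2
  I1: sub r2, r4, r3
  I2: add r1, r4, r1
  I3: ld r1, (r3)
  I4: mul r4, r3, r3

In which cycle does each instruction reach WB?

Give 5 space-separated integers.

I0 mul r3 <- r2,r2: IF@1 ID@2 stall=0 (-) EX@3 MEM@4 WB@5
I1 sub r2 <- r4,r3: IF@2 ID@3 stall=2 (RAW on I0.r3 (WB@5)) EX@6 MEM@7 WB@8
I2 add r1 <- r4,r1: IF@3 ID@6 stall=0 (-) EX@7 MEM@8 WB@9
I3 ld r1 <- r3: IF@6 ID@7 stall=0 (-) EX@8 MEM@9 WB@10
I4 mul r4 <- r3,r3: IF@7 ID@8 stall=0 (-) EX@9 MEM@10 WB@11

Answer: 5 8 9 10 11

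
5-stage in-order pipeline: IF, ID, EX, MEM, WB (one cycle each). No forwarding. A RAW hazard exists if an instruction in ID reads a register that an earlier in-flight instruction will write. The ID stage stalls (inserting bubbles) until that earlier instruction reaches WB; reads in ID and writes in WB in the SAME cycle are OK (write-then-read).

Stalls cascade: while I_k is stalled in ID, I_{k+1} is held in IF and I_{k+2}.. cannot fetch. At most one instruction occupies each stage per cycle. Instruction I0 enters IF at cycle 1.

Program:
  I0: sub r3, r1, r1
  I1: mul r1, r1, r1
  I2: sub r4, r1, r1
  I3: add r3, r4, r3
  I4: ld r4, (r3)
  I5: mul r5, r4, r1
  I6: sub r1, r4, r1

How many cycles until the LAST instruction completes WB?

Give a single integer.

I0 sub r3 <- r1,r1: IF@1 ID@2 stall=0 (-) EX@3 MEM@4 WB@5
I1 mul r1 <- r1,r1: IF@2 ID@3 stall=0 (-) EX@4 MEM@5 WB@6
I2 sub r4 <- r1,r1: IF@3 ID@4 stall=2 (RAW on I1.r1 (WB@6)) EX@7 MEM@8 WB@9
I3 add r3 <- r4,r3: IF@4 ID@7 stall=2 (RAW on I2.r4 (WB@9)) EX@10 MEM@11 WB@12
I4 ld r4 <- r3: IF@7 ID@10 stall=2 (RAW on I3.r3 (WB@12)) EX@13 MEM@14 WB@15
I5 mul r5 <- r4,r1: IF@10 ID@13 stall=2 (RAW on I4.r4 (WB@15)) EX@16 MEM@17 WB@18
I6 sub r1 <- r4,r1: IF@13 ID@16 stall=0 (-) EX@17 MEM@18 WB@19

Answer: 19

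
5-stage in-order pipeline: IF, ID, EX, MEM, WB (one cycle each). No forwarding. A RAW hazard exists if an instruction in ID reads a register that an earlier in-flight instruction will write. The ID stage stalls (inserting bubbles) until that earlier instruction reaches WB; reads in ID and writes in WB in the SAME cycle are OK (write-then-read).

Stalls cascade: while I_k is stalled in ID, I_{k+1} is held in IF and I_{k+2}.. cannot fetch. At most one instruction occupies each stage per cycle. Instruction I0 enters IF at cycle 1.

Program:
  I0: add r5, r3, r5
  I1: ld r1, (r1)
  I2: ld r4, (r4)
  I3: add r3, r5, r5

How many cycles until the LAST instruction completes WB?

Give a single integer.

Answer: 8

Derivation:
I0 add r5 <- r3,r5: IF@1 ID@2 stall=0 (-) EX@3 MEM@4 WB@5
I1 ld r1 <- r1: IF@2 ID@3 stall=0 (-) EX@4 MEM@5 WB@6
I2 ld r4 <- r4: IF@3 ID@4 stall=0 (-) EX@5 MEM@6 WB@7
I3 add r3 <- r5,r5: IF@4 ID@5 stall=0 (-) EX@6 MEM@7 WB@8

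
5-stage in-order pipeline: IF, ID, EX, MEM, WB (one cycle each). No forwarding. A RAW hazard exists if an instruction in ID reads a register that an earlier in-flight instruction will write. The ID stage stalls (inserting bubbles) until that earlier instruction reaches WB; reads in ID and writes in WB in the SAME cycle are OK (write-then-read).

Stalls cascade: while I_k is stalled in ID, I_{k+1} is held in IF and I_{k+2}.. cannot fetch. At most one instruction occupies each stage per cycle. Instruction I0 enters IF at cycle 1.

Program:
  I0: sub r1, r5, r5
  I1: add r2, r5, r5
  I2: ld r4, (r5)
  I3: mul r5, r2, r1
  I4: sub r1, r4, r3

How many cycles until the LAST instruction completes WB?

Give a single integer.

Answer: 10

Derivation:
I0 sub r1 <- r5,r5: IF@1 ID@2 stall=0 (-) EX@3 MEM@4 WB@5
I1 add r2 <- r5,r5: IF@2 ID@3 stall=0 (-) EX@4 MEM@5 WB@6
I2 ld r4 <- r5: IF@3 ID@4 stall=0 (-) EX@5 MEM@6 WB@7
I3 mul r5 <- r2,r1: IF@4 ID@5 stall=1 (RAW on I1.r2 (WB@6)) EX@7 MEM@8 WB@9
I4 sub r1 <- r4,r3: IF@5 ID@7 stall=0 (-) EX@8 MEM@9 WB@10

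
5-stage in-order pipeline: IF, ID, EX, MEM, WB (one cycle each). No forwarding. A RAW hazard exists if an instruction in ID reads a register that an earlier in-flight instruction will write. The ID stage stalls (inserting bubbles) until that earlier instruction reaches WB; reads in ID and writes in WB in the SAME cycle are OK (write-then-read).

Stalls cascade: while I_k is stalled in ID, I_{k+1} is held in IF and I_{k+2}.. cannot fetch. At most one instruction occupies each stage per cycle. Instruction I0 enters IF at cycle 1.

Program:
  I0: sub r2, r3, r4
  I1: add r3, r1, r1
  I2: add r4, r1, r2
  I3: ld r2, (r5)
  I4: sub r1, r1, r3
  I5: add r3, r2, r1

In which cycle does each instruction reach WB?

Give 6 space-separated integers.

I0 sub r2 <- r3,r4: IF@1 ID@2 stall=0 (-) EX@3 MEM@4 WB@5
I1 add r3 <- r1,r1: IF@2 ID@3 stall=0 (-) EX@4 MEM@5 WB@6
I2 add r4 <- r1,r2: IF@3 ID@4 stall=1 (RAW on I0.r2 (WB@5)) EX@6 MEM@7 WB@8
I3 ld r2 <- r5: IF@4 ID@6 stall=0 (-) EX@7 MEM@8 WB@9
I4 sub r1 <- r1,r3: IF@6 ID@7 stall=0 (-) EX@8 MEM@9 WB@10
I5 add r3 <- r2,r1: IF@7 ID@8 stall=2 (RAW on I4.r1 (WB@10)) EX@11 MEM@12 WB@13

Answer: 5 6 8 9 10 13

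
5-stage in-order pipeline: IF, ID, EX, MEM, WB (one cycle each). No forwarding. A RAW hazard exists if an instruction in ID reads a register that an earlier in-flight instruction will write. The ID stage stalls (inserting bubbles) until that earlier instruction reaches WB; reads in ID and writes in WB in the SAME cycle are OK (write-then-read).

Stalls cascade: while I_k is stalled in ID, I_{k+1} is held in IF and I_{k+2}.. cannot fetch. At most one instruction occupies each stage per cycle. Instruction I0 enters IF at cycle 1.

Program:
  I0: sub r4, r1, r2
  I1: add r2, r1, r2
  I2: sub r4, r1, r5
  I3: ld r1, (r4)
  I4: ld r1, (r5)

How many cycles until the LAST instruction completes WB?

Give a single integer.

I0 sub r4 <- r1,r2: IF@1 ID@2 stall=0 (-) EX@3 MEM@4 WB@5
I1 add r2 <- r1,r2: IF@2 ID@3 stall=0 (-) EX@4 MEM@5 WB@6
I2 sub r4 <- r1,r5: IF@3 ID@4 stall=0 (-) EX@5 MEM@6 WB@7
I3 ld r1 <- r4: IF@4 ID@5 stall=2 (RAW on I2.r4 (WB@7)) EX@8 MEM@9 WB@10
I4 ld r1 <- r5: IF@5 ID@8 stall=0 (-) EX@9 MEM@10 WB@11

Answer: 11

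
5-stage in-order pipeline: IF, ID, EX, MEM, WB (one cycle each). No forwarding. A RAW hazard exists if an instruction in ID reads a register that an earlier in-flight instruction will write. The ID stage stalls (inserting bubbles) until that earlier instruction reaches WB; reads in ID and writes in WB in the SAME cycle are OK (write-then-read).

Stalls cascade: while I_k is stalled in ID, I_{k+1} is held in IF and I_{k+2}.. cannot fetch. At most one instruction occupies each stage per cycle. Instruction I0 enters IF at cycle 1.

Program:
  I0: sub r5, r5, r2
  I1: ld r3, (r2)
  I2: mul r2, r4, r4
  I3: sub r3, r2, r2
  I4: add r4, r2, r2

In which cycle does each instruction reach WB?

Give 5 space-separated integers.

I0 sub r5 <- r5,r2: IF@1 ID@2 stall=0 (-) EX@3 MEM@4 WB@5
I1 ld r3 <- r2: IF@2 ID@3 stall=0 (-) EX@4 MEM@5 WB@6
I2 mul r2 <- r4,r4: IF@3 ID@4 stall=0 (-) EX@5 MEM@6 WB@7
I3 sub r3 <- r2,r2: IF@4 ID@5 stall=2 (RAW on I2.r2 (WB@7)) EX@8 MEM@9 WB@10
I4 add r4 <- r2,r2: IF@5 ID@8 stall=0 (-) EX@9 MEM@10 WB@11

Answer: 5 6 7 10 11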